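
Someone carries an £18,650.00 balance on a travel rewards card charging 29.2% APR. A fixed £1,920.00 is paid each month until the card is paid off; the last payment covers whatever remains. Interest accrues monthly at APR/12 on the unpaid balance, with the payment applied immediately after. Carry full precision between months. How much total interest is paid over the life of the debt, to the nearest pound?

Monthly rate r = 29.2%/12 = 2.43333% = 0.0243333.
Payoff takes n = ⌈−ln(1 − rB₀/P)/ln(1+r)⌉ = ⌈11.216⌉ = 12 payments; the last is £419.24.
Total paid = 11·£1,920.00 + £419.24 = £21,539.24.
Total interest = total paid − principal = £21,539.24 − £18,650.00 = £2,889.24.

£2,889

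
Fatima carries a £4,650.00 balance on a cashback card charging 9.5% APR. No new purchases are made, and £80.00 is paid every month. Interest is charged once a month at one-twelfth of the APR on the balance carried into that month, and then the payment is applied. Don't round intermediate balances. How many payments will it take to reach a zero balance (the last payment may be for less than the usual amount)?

79 payments

Monthly rate r = 9.5%/12 = 0.791667% = 0.00791667.
Recurrence: B ← B·(1+r) − £80.00.
Month 1: interest £36.81; balance after payment £4,606.81.
Month 2: interest £36.47; balance after payment £4,563.28.
Closed form: n = −ln(1 − rB₀/P)/ln(1+r) = −ln(0.53984)/ln(1.00792) ≈ 78.178, so the balance reaches zero during payment 79.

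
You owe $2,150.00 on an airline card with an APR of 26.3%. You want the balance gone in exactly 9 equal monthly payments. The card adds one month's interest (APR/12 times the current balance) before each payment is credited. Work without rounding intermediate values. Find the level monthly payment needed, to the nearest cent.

Monthly rate r = 26.3%/12 = 2.19167% = 0.0219167.
Level-payment amortization: P = B₀·r / (1 − (1+r)^(−n)) = 2150.00·0.0219167 / (1 − 1.02192^(−9)).
Denominator 1 − (1+r)^(−9) = 0.177263698.
P = 47.1208 / 0.177263698 ≈ 265.82.

$265.82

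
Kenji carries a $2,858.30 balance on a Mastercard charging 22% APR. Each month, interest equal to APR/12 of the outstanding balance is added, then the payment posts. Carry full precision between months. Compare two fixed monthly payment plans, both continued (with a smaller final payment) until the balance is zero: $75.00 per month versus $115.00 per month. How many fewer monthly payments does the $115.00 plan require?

Monthly rate r = 22%/12 = 1.83333% = 0.0183333.
At $75.00/mo: n = ⌈−ln(1 − rB₀/P)/ln(1+r)⌉ = 67 payments (last $2.47); total interest = total paid − $2,858.30 = $2,094.17.
At $115.00/mo: 34 payments (last $55.21); total interest $991.91.
Payments saved = 67 − 34 = 33.

33 fewer payments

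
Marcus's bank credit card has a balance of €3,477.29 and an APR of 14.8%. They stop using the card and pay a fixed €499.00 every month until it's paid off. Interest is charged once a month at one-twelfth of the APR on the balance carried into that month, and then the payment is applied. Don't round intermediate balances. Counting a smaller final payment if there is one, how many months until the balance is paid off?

Monthly rate r = 14.8%/12 = 1.23333% = 0.0123333.
Recurrence: B ← B·(1+r) − €499.00.
Month 1: interest €42.89; balance after payment €3,021.18.
Month 2: interest €37.26; balance after payment €2,559.44.
Closed form: n = −ln(1 − rB₀/P)/ln(1+r) = −ln(0.91405)/ln(1.01233) ≈ 7.331, so the balance reaches zero during payment 8.

8 months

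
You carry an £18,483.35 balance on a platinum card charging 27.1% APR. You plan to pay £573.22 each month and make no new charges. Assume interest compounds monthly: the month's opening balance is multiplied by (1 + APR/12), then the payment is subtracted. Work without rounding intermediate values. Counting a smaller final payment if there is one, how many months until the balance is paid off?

Monthly rate r = 27.1%/12 = 2.25833% = 0.0225833.
Recurrence: B ← B·(1+r) − £573.22.
Month 1: interest £417.42; balance after payment £18,327.55.
Month 2: interest £413.90; balance after payment £18,168.22.
Closed form: n = −ln(1 − rB₀/P)/ln(1+r) = −ln(0.27181)/ln(1.02258) ≈ 58.332, so the balance reaches zero during payment 59.

59 payments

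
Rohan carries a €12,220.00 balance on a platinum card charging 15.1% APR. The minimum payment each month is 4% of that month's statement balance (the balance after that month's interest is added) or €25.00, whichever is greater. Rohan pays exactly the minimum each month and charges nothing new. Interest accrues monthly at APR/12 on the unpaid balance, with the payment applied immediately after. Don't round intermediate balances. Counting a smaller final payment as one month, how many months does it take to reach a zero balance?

136 months

Monthly rate r = 15.1%/12 = 1.25833% = 0.0125833.
While 4% of the post-interest balance exceeds €25.00, each month B ← (B·(1+r))·(1 − 0.04), i.e. B shrinks by the factor (1+r)·0.96 = 0.97208.
This holds for months 1–106. Entering month 107 the balance is €607.41; 4% of the post-interest balance is now below €25.00, so the flat €25.00 minimum applies from here.
From month 107 a fixed €25.00 at rate r clears €607.41 in 30 more payments. Total: 106 + 30 = 136 months.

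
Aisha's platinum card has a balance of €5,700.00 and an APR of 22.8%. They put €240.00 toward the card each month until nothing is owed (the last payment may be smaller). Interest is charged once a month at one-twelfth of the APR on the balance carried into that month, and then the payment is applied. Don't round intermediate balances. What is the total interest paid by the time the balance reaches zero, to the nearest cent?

Monthly rate r = 22.8%/12 = 1.9% = 0.019.
Payoff takes n = ⌈−ln(1 − rB₀/P)/ln(1+r)⌉ = ⌈31.884⌉ = 32 payments; the last is €212.38.
Total paid = 31·€240.00 + €212.38 = €7,652.38.
Total interest = total paid − principal = €7,652.38 − €5,700.00 = €1,952.38.

€1,952.38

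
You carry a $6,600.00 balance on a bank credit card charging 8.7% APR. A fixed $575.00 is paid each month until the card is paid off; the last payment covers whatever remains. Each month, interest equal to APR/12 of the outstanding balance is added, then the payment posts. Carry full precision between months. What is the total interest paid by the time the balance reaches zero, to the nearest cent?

$315.88

Monthly rate r = 8.7%/12 = 0.725% = 0.00725.
Payoff takes n = ⌈−ln(1 − rB₀/P)/ln(1+r)⌉ = ⌈12.028⌉ = 13 payments; the last is $15.88.
Total paid = 12·$575.00 + $15.88 = $6,915.88.
Total interest = total paid − principal = $6,915.88 − $6,600.00 = $315.88.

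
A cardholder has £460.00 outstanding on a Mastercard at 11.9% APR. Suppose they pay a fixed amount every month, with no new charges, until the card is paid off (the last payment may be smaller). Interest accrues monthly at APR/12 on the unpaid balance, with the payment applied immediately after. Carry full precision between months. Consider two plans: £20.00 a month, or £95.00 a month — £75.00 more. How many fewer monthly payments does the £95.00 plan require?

22 fewer payments

Monthly rate r = 11.9%/12 = 0.991667% = 0.00991667.
At £20.00/mo: n = ⌈−ln(1 − rB₀/P)/ln(1+r)⌉ = 27 payments (last £4.71); total interest = total paid − £460.00 = £64.71.
At £95.00/mo: 5 payments (last £93.75); total interest £13.75.
Payments saved = 27 − 5 = 22.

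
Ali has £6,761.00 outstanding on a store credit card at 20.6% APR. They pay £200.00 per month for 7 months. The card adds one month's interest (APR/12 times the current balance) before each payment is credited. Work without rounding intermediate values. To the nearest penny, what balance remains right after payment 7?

Monthly rate r = 20.6%/12 = 1.71667% = 0.0171667.
Each month: B ← B·(1+r) − £200.00.
Month 1: interest £116.06; balance after payment £6,677.06.
Month 2: interest £114.62; balance after payment £6,591.69.
Month 3: interest £113.16; balance after payment £6,504.84.
Month 4: interest £111.67; balance after payment £6,416.51.
Month 5: interest £110.15; balance after payment £6,326.66.
Month 6: interest £108.61; balance after payment £6,235.27.
Month 7: interest £107.04; balance after payment £6,142.31.

£6,142.31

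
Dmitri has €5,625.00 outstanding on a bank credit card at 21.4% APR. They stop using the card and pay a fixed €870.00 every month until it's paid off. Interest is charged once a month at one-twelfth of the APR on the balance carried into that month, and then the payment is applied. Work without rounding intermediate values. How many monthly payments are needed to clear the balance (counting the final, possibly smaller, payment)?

7 payments

Monthly rate r = 21.4%/12 = 1.78333% = 0.0178333.
Recurrence: B ← B·(1+r) − €870.00.
Month 1: interest €100.31; balance after payment €4,855.31.
Month 2: interest €86.59; balance after payment €4,071.90.
Closed form: n = −ln(1 − rB₀/P)/ln(1+r) = −ln(0.8847)/ln(1.01783) ≈ 6.931, so the balance reaches zero during payment 7.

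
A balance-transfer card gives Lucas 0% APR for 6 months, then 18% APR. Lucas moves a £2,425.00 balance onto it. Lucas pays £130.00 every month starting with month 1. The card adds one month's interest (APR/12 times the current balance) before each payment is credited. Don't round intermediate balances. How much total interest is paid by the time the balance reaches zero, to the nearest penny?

£192.95

Promo months 1–6 at r₀ = 0%/12 = 0; months 7+ at r₁ = 18%/12 = 0.015.
After month 6 (no interest yet): B = £2,425.00 − 6·£130.00 = £1,645.00.
Then at r₁ with £130.00/mo: n₂ = −ln(1 − r₁·B/P)/ln(1+r₁) ≈ 14.14 → 15 more payments.
Total paid = 20·£130.00 + £17.95 = £2,617.95; interest = £2,617.95 − £2,425.00 = £192.95.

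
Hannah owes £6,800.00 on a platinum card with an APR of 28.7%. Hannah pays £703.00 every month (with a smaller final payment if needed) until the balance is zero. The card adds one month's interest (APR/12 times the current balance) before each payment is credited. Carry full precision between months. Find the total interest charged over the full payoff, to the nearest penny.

£1,026.83

Monthly rate r = 28.7%/12 = 2.39167% = 0.0239167.
Payoff takes n = ⌈−ln(1 − rB₀/P)/ln(1+r)⌉ = ⌈11.132⌉ = 12 payments; the last is £93.83.
Total paid = 11·£703.00 + £93.83 = £7,826.83.
Total interest = total paid − principal = £7,826.83 − £6,800.00 = £1,026.83.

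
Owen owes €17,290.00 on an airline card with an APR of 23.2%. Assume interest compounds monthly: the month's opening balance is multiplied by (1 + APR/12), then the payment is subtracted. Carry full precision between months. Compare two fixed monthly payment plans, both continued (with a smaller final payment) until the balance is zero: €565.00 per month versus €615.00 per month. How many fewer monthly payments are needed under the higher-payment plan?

6 fewer payments

Monthly rate r = 23.2%/12 = 1.93333% = 0.0193333.
At €565.00/mo: n = ⌈−ln(1 − rB₀/P)/ln(1+r)⌉ = 47 payments (last €436.06); total interest = total paid − €17,290.00 = €9,136.06.
At €615.00/mo: 41 payments (last €587.61); total interest €7,897.61.
Payments saved = 47 − 41 = 6.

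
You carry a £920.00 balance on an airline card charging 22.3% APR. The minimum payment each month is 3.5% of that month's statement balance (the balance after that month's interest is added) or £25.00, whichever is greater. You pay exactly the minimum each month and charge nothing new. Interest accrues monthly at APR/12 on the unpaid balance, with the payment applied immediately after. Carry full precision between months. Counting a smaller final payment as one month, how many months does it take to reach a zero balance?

56 months

Monthly rate r = 22.3%/12 = 1.85833% = 0.0185833.
While 3.5% of the post-interest balance exceeds £25.00, each month B ← (B·(1+r))·(1 − 0.035), i.e. B shrinks by the factor (1+r)·0.965 = 0.98293.
This holds for months 1–16. Entering month 17 the balance is £698.51; 3.5% of the post-interest balance is now below £25.00, so the flat £25.00 minimum applies from here.
From month 17 a fixed £25.00 at rate r clears £698.51 in 40 more payments. Total: 16 + 40 = 56 months.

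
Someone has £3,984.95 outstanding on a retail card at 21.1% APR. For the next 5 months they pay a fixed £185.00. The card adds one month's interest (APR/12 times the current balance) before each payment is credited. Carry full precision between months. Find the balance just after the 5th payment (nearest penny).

£3,389.73

Monthly rate r = 21.1%/12 = 1.75833% = 0.0175833.
Each month: B ← B·(1+r) − £185.00.
Month 1: interest £70.07; balance after payment £3,870.02.
Month 2: interest £68.05; balance after payment £3,753.07.
Month 3: interest £65.99; balance after payment £3,634.06.
Month 4: interest £63.90; balance after payment £3,512.96.
Month 5: interest £61.77; balance after payment £3,389.73.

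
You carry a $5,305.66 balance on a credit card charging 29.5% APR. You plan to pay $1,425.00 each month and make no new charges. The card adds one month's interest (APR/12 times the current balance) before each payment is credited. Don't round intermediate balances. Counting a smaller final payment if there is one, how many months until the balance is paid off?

Monthly rate r = 29.5%/12 = 2.45833% = 0.0245833.
Recurrence: B ← B·(1+r) − $1,425.00.
Month 1: interest $130.43; balance after payment $4,011.09.
Month 2: interest $98.61; balance after payment $2,684.70.
Month 3: interest $66.00; balance after payment $1,325.70.
Month 4: interest $32.59; balance after payment $0.00.

4 payments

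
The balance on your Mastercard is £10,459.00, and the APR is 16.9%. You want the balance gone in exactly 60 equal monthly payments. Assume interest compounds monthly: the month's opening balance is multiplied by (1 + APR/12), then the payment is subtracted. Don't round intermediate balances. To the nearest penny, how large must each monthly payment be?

Monthly rate r = 16.9%/12 = 1.40833% = 0.0140833.
Level-payment amortization: P = B₀·r / (1 − (1+r)^(−n)) = 10459.00·0.0140833 / (1 − 1.01408^(−60)).
Denominator 1 − (1+r)^(−60) = 0.567902955.
P = 147.298 / 0.567902955 ≈ 259.37.

£259.37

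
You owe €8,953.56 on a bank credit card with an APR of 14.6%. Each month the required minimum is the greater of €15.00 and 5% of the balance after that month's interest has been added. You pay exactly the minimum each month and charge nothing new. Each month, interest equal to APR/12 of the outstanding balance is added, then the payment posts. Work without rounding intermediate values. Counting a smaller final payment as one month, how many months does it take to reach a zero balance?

110 months

Monthly rate r = 14.6%/12 = 1.21667% = 0.0121667.
While 5% of the post-interest balance exceeds €15.00, each month B ← (B·(1+r))·(1 − 0.05), i.e. B shrinks by the factor (1+r)·0.95 = 0.96156.
This holds for months 1–87. Entering month 88 the balance is €295.72; 5% of the post-interest balance is now below €15.00, so the flat €15.00 minimum applies from here.
From month 88 a fixed €15.00 at rate r clears €295.72 in 23 more payments. Total: 87 + 23 = 110 months.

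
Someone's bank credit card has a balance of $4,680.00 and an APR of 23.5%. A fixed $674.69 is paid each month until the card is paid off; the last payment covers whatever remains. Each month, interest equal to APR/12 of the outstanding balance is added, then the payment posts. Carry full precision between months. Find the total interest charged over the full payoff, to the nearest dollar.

Monthly rate r = 23.5%/12 = 1.95833% = 0.0195833.
Payoff takes n = ⌈−ln(1 − rB₀/P)/ln(1+r)⌉ = ⌈7.528⌉ = 8 payments; the last is $357.84.
Total paid = 7·$674.69 + $357.84 = $5,080.67.
Total interest = total paid − principal = $5,080.67 − $4,680.00 = $400.67.

$401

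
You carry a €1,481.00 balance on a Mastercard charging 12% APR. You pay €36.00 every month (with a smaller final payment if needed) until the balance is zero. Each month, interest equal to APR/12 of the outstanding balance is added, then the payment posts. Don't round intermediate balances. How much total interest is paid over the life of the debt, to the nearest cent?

Monthly rate r = 12%/12 = 1% = 0.01.
Payoff takes n = ⌈−ln(1 − rB₀/P)/ln(1+r)⌉ = ⌈53.264⌉ = 54 payments; the last is €9.52.
Total paid = 53·€36.00 + €9.52 = €1,917.52.
Total interest = total paid − principal = €1,917.52 − €1,481.00 = €436.52.

€436.52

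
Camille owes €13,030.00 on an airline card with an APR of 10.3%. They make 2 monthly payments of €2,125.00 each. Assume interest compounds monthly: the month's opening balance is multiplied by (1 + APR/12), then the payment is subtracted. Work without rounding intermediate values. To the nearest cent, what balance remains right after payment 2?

€8,986.40

Monthly rate r = 10.3%/12 = 0.858333% = 0.00858333.
Each month: B ← B·(1+r) − €2,125.00.
Month 1: interest €111.84; balance after payment €11,016.84.
Month 2: interest €94.56; balance after payment €8,986.40.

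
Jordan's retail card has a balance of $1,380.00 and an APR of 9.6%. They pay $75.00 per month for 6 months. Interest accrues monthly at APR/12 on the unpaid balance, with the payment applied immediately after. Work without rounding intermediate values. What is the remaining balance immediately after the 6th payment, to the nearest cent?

Monthly rate r = 9.6%/12 = 0.8% = 0.008.
Each month: B ← B·(1+r) − $75.00.
Month 1: interest $11.04; balance after payment $1,316.04.
Month 2: interest $10.53; balance after payment $1,251.57.
Month 3: interest $10.01; balance after payment $1,186.58.
Month 4: interest $9.49; balance after payment $1,121.07.
Month 5: interest $8.97; balance after payment $1,055.04.
Month 6: interest $8.44; balance after payment $988.48.

$988.48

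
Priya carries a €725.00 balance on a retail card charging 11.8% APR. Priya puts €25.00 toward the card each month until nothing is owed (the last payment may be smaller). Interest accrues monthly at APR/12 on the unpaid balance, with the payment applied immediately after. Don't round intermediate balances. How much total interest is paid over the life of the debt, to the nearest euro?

Monthly rate r = 11.8%/12 = 0.983333% = 0.00983333.
Payoff takes n = ⌈−ln(1 − rB₀/P)/ln(1+r)⌉ = ⌈34.307⌉ = 35 payments; the last is €7.71.
Total paid = 34·€25.00 + €7.71 = €857.71.
Total interest = total paid − principal = €857.71 − €725.00 = €132.71.

€133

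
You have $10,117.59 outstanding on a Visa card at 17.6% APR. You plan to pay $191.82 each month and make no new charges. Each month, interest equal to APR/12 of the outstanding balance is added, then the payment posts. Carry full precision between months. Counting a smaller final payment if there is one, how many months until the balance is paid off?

Monthly rate r = 17.6%/12 = 1.46667% = 0.0146667.
Recurrence: B ← B·(1+r) − $191.82.
Month 1: interest $148.39; balance after payment $10,074.16.
Month 2: interest $147.75; balance after payment $10,030.10.
Closed form: n = −ln(1 − rB₀/P)/ln(1+r) = −ln(0.2264)/ln(1.01467) ≈ 102.021, so the balance reaches zero during payment 103.

103 months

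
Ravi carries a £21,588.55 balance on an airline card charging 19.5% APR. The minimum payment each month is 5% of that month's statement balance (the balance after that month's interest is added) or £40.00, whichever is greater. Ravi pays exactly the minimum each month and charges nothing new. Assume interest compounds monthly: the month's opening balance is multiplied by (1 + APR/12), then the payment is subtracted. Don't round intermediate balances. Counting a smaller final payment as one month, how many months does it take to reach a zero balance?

119 months

Monthly rate r = 19.5%/12 = 1.625% = 0.01625.
While 5% of the post-interest balance exceeds £40.00, each month B ← (B·(1+r))·(1 − 0.05), i.e. B shrinks by the factor (1+r)·0.95 = 0.96544.
This holds for months 1–95. Entering month 96 the balance is £763.87; 5% of the post-interest balance is now below £40.00, so the flat £40.00 minimum applies from here.
From month 96 a fixed £40.00 at rate r clears £763.87 in 24 more payments. Total: 95 + 24 = 119 months.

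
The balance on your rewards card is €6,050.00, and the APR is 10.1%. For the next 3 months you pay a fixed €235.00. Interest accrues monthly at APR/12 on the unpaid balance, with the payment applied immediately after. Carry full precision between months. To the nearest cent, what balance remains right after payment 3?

Monthly rate r = 10.1%/12 = 0.841667% = 0.00841667.
Each month: B ← B·(1+r) − €235.00.
Month 1: interest €50.92; balance after payment €5,865.92.
Month 2: interest €49.37; balance after payment €5,680.29.
Month 3: interest €47.81; balance after payment €5,493.10.

€5,493.10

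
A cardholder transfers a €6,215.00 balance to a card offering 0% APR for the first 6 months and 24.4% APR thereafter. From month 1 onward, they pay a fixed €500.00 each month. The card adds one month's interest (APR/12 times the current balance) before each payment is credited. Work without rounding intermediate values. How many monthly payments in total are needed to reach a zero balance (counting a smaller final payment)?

13 payments

Promo months 1–6 at r₀ = 0%/12 = 0; months 7+ at r₁ = 24.4%/12 = 0.0203333.
After month 6 (no interest yet): B = €6,215.00 − 6·€500.00 = €3,215.00.
Then at r₁ with €500.00/mo: n₂ = −ln(1 − r₁·B/P)/ln(1+r₁) ≈ 6.96 → 7 more payments.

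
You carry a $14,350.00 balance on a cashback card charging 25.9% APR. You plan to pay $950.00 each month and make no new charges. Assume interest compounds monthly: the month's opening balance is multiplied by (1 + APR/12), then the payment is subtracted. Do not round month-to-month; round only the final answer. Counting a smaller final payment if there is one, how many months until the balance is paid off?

Monthly rate r = 25.9%/12 = 2.15833% = 0.0215833.
Recurrence: B ← B·(1+r) − $950.00.
Month 1: interest $309.72; balance after payment $13,709.72.
Month 2: interest $295.90; balance after payment $13,055.62.
Closed form: n = −ln(1 − rB₀/P)/ln(1+r) = −ln(0.67398)/ln(1.02158) ≈ 18.477, so the balance reaches zero during payment 19.

19 payments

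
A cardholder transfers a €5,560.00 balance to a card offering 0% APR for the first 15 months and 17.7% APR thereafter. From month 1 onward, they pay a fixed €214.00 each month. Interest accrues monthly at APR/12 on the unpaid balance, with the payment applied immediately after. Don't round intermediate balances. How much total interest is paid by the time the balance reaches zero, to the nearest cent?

€232.70

Promo months 1–15 at r₀ = 0%/12 = 0; months 16+ at r₁ = 17.7%/12 = 0.01475.
After month 15 (no interest yet): B = €5,560.00 − 15·€214.00 = €2,350.00.
Then at r₁ with €214.00/mo: n₂ = −ln(1 − r₁·B/P)/ln(1+r₁) ≈ 12.07 → 13 more payments.
Total paid = 27·€214.00 + €14.70 = €5,792.70; interest = €5,792.70 − €5,560.00 = €232.70.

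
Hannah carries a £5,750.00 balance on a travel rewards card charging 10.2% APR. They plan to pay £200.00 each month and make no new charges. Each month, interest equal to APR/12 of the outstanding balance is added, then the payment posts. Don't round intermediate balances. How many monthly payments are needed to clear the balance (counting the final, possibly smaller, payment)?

Monthly rate r = 10.2%/12 = 0.85% = 0.0085.
Recurrence: B ← B·(1+r) − £200.00.
Month 1: interest £48.87; balance after payment £5,598.88.
Month 2: interest £47.59; balance after payment £5,446.47.
Closed form: n = −ln(1 − rB₀/P)/ln(1+r) = −ln(0.75562)/ln(1.0085) ≈ 33.106, so the balance reaches zero during payment 34.

34 months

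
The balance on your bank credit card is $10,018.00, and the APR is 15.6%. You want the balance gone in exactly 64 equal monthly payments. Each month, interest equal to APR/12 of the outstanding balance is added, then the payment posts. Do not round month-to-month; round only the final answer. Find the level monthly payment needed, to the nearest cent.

$231.53

Monthly rate r = 15.6%/12 = 1.3% = 0.013.
Level-payment amortization: P = B₀·r / (1 − (1+r)^(−n)) = 10018.00·0.013 / (1 − 1.013^(−64)).
Denominator 1 − (1+r)^(−64) = 0.562482431.
P = 130.234 / 0.562482431 ≈ 231.53.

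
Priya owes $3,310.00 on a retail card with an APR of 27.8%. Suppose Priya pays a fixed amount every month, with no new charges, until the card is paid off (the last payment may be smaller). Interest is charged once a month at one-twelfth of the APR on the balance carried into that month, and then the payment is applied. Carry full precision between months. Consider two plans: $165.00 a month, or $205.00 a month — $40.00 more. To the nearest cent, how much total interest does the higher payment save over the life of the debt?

$309.08

Monthly rate r = 27.8%/12 = 2.31667% = 0.0231667.
At $165.00/mo: n = ⌈−ln(1 − rB₀/P)/ln(1+r)⌉ = 28 payments (last $48.18); total interest = total paid − $3,310.00 = $1,193.18.
At $205.00/mo: 21 payments (last $94.10); total interest $884.10.
Interest saved = $1,193.18 − $884.10 = $309.08.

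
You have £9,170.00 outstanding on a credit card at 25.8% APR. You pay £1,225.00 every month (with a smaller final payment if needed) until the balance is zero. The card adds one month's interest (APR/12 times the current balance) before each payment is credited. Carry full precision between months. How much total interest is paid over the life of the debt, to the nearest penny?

£937.62

Monthly rate r = 25.8%/12 = 2.15% = 0.0215.
Payoff takes n = ⌈−ln(1 − rB₀/P)/ln(1+r)⌉ = ⌈8.249⌉ = 9 payments; the last is £307.62.
Total paid = 8·£1,225.00 + £307.62 = £10,107.62.
Total interest = total paid − principal = £10,107.62 − £9,170.00 = £937.62.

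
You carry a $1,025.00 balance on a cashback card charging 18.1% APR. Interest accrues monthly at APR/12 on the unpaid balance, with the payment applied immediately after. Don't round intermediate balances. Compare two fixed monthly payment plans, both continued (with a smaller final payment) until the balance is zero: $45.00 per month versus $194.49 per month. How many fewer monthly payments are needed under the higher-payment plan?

23 fewer payments

Monthly rate r = 18.1%/12 = 1.50833% = 0.0150833.
At $45.00/mo: n = ⌈−ln(1 − rB₀/P)/ln(1+r)⌉ = 29 payments (last $5.30); total interest = total paid − $1,025.00 = $240.30.
At $194.49/mo: 6 payments (last $103.98); total interest $51.43.
Payments saved = 29 − 6 = 23.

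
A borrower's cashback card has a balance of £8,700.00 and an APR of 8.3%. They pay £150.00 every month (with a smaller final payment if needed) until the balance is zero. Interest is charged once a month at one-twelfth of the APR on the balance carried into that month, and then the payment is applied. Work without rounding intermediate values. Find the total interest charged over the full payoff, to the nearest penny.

Monthly rate r = 8.3%/12 = 0.691667% = 0.00691667.
Payoff takes n = ⌈−ln(1 − rB₀/P)/ln(1+r)⌉ = ⌈74.392⌉ = 75 payments; the last is £58.89.
Total paid = 74·£150.00 + £58.89 = £11,158.89.
Total interest = total paid − principal = £11,158.89 − £8,700.00 = £2,458.89.

£2,458.89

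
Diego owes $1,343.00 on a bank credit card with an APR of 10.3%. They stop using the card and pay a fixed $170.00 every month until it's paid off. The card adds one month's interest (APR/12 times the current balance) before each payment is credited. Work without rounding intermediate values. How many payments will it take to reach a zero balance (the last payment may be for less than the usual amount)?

9 months

Monthly rate r = 10.3%/12 = 0.858333% = 0.00858333.
Recurrence: B ← B·(1+r) − $170.00.
Month 1: interest $11.53; balance after payment $1,184.53.
Month 2: interest $10.17; balance after payment $1,024.69.
Closed form: n = −ln(1 − rB₀/P)/ln(1+r) = −ln(0.93219)/ln(1.00858) ≈ 8.216, so the balance reaches zero during payment 9.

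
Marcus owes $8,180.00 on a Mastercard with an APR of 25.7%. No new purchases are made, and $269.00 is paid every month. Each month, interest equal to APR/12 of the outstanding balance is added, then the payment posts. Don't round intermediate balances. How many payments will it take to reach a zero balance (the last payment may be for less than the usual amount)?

Monthly rate r = 25.7%/12 = 2.14167% = 0.0214167.
Recurrence: B ← B·(1+r) − $269.00.
Month 1: interest $175.19; balance after payment $8,086.19.
Month 2: interest $173.18; balance after payment $7,990.37.
Closed form: n = −ln(1 − rB₀/P)/ln(1+r) = −ln(0.34874)/ln(1.02142) ≈ 49.712, so the balance reaches zero during payment 50.

50 payments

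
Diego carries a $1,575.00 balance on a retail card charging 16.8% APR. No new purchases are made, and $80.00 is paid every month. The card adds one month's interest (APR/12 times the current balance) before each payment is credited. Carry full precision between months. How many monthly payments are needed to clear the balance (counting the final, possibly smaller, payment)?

Monthly rate r = 16.8%/12 = 1.4% = 0.014.
Recurrence: B ← B·(1+r) − $80.00.
Month 1: interest $22.05; balance after payment $1,517.05.
Month 2: interest $21.24; balance after payment $1,458.29.
Closed form: n = −ln(1 − rB₀/P)/ln(1+r) = −ln(0.72437)/ln(1.014) ≈ 23.193, so the balance reaches zero during payment 24.

24 payments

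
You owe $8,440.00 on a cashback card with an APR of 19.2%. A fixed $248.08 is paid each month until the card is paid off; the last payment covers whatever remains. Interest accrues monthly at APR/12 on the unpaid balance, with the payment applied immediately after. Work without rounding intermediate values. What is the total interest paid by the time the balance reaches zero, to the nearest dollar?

$3,845

Monthly rate r = 19.2%/12 = 1.6% = 0.016.
Payoff takes n = ⌈−ln(1 − rB₀/P)/ln(1+r)⌉ = ⌈49.518⌉ = 50 payments; the last is $128.89.
Total paid = 49·$248.08 + $128.89 = $12,284.81.
Total interest = total paid − principal = $12,284.81 − $8,440.00 = $3,844.81.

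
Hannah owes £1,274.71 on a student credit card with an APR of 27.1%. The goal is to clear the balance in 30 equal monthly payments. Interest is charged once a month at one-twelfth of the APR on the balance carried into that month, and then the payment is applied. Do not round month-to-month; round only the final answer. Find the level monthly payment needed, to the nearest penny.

Monthly rate r = 27.1%/12 = 2.25833% = 0.0225833.
Level-payment amortization: P = B₀·r / (1 − (1+r)^(−n)) = 1274.71·0.0225833 / (1 − 1.02258^(−30)).
Denominator 1 − (1+r)^(−30) = 0.488272569.
P = 28.7872 / 0.488272569 ≈ 58.96.

£58.96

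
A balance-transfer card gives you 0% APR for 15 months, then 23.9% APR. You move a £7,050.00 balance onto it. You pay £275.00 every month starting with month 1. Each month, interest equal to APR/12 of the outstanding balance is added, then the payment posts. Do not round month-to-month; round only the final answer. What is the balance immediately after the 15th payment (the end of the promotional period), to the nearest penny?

Promo months 1–15 at r₀ = 0%/12 = 0; months 16+ at r₁ = 23.9%/12 = 0.0199167.
After month 15 (no interest yet): B = £7,050.00 − 15·£275.00 = £2,925.00.

£2,925.00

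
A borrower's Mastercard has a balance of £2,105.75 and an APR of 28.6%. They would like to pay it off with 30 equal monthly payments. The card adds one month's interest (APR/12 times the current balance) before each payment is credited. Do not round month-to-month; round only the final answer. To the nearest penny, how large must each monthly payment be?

£99.05

Monthly rate r = 28.6%/12 = 2.38333% = 0.0238333.
Level-payment amortization: P = B₀·r / (1 − (1+r)^(−n)) = 2105.75·0.0238333 / (1 − 1.02383^(−30)).
Denominator 1 − (1+r)^(−30) = 0.506687577.
P = 50.187 / 0.506687577 ≈ 99.05.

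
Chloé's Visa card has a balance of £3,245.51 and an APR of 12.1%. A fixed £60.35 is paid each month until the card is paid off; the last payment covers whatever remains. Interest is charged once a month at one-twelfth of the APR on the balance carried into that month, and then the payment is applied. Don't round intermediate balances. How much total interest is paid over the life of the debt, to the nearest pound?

Monthly rate r = 12.1%/12 = 1.00833% = 0.0100833.
Payoff takes n = ⌈−ln(1 − rB₀/P)/ln(1+r)⌉ = ⌈77.890⌉ = 78 payments; the last is £53.76.
Total paid = 77·£60.35 + £53.76 = £4,700.71.
Total interest = total paid − principal = £4,700.71 − £3,245.51 = £1,455.20.

£1,455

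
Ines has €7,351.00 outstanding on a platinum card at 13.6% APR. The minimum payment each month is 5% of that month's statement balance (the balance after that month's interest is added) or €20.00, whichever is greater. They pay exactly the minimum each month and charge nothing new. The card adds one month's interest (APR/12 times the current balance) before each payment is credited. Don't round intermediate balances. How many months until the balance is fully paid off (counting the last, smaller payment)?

Monthly rate r = 13.6%/12 = 1.13333% = 0.0113333.
While 5% of the post-interest balance exceeds €20.00, each month B ← (B·(1+r))·(1 − 0.05), i.e. B shrinks by the factor (1+r)·0.95 = 0.96077.
This holds for months 1–74. Entering month 75 the balance is €380.25; 5% of the post-interest balance is now below €20.00, so the flat €20.00 minimum applies from here.
From month 75 a fixed €20.00 at rate r clears €380.25 in 22 more payments. Total: 74 + 22 = 96 months.

96 months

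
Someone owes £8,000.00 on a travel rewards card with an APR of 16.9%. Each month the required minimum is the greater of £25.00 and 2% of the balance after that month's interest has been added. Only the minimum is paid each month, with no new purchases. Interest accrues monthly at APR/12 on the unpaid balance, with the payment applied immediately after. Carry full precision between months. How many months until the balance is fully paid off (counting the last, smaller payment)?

Monthly rate r = 16.9%/12 = 1.40833% = 0.0140833.
While 2% of the post-interest balance exceeds £25.00, each month B ← (B·(1+r))·(1 − 0.02), i.e. B shrinks by the factor (1+r)·0.98 = 0.9938.
This holds for months 1–301. Entering month 302 the balance is £1,231.14; 2% of the post-interest balance is now below £25.00, so the flat £25.00 minimum applies from here.
From month 302 a fixed £25.00 at rate r clears £1,231.14 in 85 more payments. Total: 301 + 85 = 386 months.

386 months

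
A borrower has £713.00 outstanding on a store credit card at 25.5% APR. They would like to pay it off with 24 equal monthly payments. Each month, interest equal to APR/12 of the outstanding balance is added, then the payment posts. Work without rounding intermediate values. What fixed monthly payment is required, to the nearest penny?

Monthly rate r = 25.5%/12 = 2.125% = 0.02125.
Level-payment amortization: P = B₀·r / (1 − (1+r)^(−n)) = 713.00·0.02125 / (1 − 1.02125^(−24)).
Denominator 1 − (1+r)^(−24) = 0.396287274.
P = 15.1513 / 0.396287274 ≈ 38.23.

£38.23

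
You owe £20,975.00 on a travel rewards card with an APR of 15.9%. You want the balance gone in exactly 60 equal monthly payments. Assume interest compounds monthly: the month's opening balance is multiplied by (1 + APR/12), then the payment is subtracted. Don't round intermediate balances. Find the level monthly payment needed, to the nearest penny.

£508.96

Monthly rate r = 15.9%/12 = 1.325% = 0.01325.
Level-payment amortization: P = B₀·r / (1 − (1+r)^(−n)) = 20975.00·0.01325 / (1 − 1.01325^(−60)).
Denominator 1 − (1+r)^(−60) = 0.546054981.
P = 277.919 / 0.546054981 ≈ 508.96.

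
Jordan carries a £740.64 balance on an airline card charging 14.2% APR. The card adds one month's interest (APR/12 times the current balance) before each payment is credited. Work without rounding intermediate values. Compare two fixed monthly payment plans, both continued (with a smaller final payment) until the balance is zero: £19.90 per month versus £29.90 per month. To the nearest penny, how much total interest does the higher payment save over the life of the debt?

£100.38

Monthly rate r = 14.2%/12 = 1.18333% = 0.0118333.
At £19.90/mo: n = ⌈−ln(1 − rB₀/P)/ln(1+r)⌉ = 50 payments (last £7.01); total interest = total paid − £740.64 = £241.47.
At £29.90/mo: 30 payments (last £14.63); total interest £141.09.
Interest saved = £241.47 − £141.09 = £100.38.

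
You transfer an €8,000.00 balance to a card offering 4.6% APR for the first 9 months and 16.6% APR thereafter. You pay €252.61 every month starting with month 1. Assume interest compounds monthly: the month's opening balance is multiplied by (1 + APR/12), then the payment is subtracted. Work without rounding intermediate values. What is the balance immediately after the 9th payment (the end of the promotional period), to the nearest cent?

€5,971.61

Promo months 1–9 at r₀ = 4.6%/12 = 0.00383333; months 10+ at r₁ = 16.6%/12 = 0.0138333.
After month 9: iterate B ← B·(1+r₀) − €252.61 for 9 months → €5,971.61.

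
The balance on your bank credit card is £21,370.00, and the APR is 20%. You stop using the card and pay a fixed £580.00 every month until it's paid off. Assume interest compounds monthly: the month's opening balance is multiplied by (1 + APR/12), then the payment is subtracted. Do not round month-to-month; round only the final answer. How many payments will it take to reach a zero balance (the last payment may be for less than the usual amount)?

Monthly rate r = 20%/12 = 1.66667% = 0.0166667.
Recurrence: B ← B·(1+r) − £580.00.
Month 1: interest £356.17; balance after payment £21,146.17.
Month 2: interest £352.44; balance after payment £20,918.60.
Closed form: n = −ln(1 − rB₀/P)/ln(1+r) = −ln(0.38592)/ln(1.01667) ≈ 57.602, so the balance reaches zero during payment 58.

58 months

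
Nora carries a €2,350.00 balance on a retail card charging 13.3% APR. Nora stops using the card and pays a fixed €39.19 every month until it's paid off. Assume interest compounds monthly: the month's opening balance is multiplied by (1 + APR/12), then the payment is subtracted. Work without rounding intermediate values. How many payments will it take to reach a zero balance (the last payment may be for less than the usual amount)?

Monthly rate r = 13.3%/12 = 1.10833% = 0.0110833.
Recurrence: B ← B·(1+r) − €39.19.
Month 1: interest €26.05; balance after payment €2,336.86.
Month 2: interest €25.90; balance after payment €2,323.57.
Closed form: n = −ln(1 − rB₀/P)/ln(1+r) = −ln(0.3354)/ln(1.01108) ≈ 99.112, so the balance reaches zero during payment 100.

100 payments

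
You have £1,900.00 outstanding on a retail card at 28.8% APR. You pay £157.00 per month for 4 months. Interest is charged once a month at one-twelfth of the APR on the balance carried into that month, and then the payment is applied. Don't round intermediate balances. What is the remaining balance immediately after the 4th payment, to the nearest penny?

Monthly rate r = 28.8%/12 = 2.4% = 0.024.
Each month: B ← B·(1+r) − £157.00.
Month 1: interest £45.60; balance after payment £1,788.60.
Month 2: interest £42.93; balance after payment £1,674.53.
Month 3: interest £40.19; balance after payment £1,557.72.
Month 4: interest £37.39; balance after payment £1,438.10.

£1,438.10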